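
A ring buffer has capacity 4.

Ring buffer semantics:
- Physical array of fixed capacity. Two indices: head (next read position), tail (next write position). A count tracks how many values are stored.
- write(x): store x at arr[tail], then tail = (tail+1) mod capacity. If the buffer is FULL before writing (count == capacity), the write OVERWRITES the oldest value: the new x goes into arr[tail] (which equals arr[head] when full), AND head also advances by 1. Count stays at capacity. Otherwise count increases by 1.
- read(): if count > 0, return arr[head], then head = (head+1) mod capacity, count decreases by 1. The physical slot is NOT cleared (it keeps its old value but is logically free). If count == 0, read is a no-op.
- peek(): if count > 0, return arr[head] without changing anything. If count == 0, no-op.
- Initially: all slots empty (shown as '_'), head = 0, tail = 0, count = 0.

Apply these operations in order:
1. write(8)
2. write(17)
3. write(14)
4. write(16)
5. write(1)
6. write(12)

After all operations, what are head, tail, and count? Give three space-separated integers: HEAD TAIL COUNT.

Answer: 2 2 4

Derivation:
After op 1 (write(8)): arr=[8 _ _ _] head=0 tail=1 count=1
After op 2 (write(17)): arr=[8 17 _ _] head=0 tail=2 count=2
After op 3 (write(14)): arr=[8 17 14 _] head=0 tail=3 count=3
After op 4 (write(16)): arr=[8 17 14 16] head=0 tail=0 count=4
After op 5 (write(1)): arr=[1 17 14 16] head=1 tail=1 count=4
After op 6 (write(12)): arr=[1 12 14 16] head=2 tail=2 count=4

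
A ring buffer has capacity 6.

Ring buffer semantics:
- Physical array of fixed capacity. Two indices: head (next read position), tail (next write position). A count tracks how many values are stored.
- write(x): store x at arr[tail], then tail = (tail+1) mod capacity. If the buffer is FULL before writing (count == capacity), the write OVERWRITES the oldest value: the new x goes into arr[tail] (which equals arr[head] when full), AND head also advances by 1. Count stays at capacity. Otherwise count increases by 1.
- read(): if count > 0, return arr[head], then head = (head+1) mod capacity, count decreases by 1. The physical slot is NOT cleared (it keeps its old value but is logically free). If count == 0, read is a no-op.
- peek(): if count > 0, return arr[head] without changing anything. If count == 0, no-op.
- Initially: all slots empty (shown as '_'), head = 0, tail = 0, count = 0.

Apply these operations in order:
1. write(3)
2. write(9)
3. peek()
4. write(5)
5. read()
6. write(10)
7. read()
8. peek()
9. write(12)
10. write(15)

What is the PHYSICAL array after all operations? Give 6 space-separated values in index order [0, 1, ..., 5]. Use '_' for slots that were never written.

After op 1 (write(3)): arr=[3 _ _ _ _ _] head=0 tail=1 count=1
After op 2 (write(9)): arr=[3 9 _ _ _ _] head=0 tail=2 count=2
After op 3 (peek()): arr=[3 9 _ _ _ _] head=0 tail=2 count=2
After op 4 (write(5)): arr=[3 9 5 _ _ _] head=0 tail=3 count=3
After op 5 (read()): arr=[3 9 5 _ _ _] head=1 tail=3 count=2
After op 6 (write(10)): arr=[3 9 5 10 _ _] head=1 tail=4 count=3
After op 7 (read()): arr=[3 9 5 10 _ _] head=2 tail=4 count=2
After op 8 (peek()): arr=[3 9 5 10 _ _] head=2 tail=4 count=2
After op 9 (write(12)): arr=[3 9 5 10 12 _] head=2 tail=5 count=3
After op 10 (write(15)): arr=[3 9 5 10 12 15] head=2 tail=0 count=4

Answer: 3 9 5 10 12 15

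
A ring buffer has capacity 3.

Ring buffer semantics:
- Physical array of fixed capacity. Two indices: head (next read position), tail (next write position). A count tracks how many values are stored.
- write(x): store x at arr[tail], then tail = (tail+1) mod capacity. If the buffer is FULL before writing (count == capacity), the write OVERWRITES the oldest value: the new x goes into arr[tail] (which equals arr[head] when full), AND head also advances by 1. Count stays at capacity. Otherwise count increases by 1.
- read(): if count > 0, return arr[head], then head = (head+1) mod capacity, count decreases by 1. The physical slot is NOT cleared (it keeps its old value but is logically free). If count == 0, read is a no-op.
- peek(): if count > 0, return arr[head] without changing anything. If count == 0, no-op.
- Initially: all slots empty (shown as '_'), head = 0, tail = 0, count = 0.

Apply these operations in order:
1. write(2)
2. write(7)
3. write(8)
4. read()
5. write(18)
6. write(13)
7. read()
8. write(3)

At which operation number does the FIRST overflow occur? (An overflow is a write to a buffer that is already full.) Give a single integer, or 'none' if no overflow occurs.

After op 1 (write(2)): arr=[2 _ _] head=0 tail=1 count=1
After op 2 (write(7)): arr=[2 7 _] head=0 tail=2 count=2
After op 3 (write(8)): arr=[2 7 8] head=0 tail=0 count=3
After op 4 (read()): arr=[2 7 8] head=1 tail=0 count=2
After op 5 (write(18)): arr=[18 7 8] head=1 tail=1 count=3
After op 6 (write(13)): arr=[18 13 8] head=2 tail=2 count=3
After op 7 (read()): arr=[18 13 8] head=0 tail=2 count=2
After op 8 (write(3)): arr=[18 13 3] head=0 tail=0 count=3

Answer: 6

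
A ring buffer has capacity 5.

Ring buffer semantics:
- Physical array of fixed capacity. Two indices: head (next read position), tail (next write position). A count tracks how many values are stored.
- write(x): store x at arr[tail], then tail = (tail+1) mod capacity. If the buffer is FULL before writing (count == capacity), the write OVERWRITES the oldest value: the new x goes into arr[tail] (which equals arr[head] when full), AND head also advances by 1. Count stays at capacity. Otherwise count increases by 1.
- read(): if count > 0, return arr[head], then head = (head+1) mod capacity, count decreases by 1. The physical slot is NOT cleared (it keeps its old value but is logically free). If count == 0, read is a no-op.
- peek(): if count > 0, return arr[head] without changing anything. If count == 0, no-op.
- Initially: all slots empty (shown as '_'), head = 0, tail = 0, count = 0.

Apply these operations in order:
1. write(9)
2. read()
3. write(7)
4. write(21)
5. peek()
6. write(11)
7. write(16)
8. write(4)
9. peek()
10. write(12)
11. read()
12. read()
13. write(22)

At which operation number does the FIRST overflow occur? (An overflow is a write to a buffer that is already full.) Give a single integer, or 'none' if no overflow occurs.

Answer: 10

Derivation:
After op 1 (write(9)): arr=[9 _ _ _ _] head=0 tail=1 count=1
After op 2 (read()): arr=[9 _ _ _ _] head=1 tail=1 count=0
After op 3 (write(7)): arr=[9 7 _ _ _] head=1 tail=2 count=1
After op 4 (write(21)): arr=[9 7 21 _ _] head=1 tail=3 count=2
After op 5 (peek()): arr=[9 7 21 _ _] head=1 tail=3 count=2
After op 6 (write(11)): arr=[9 7 21 11 _] head=1 tail=4 count=3
After op 7 (write(16)): arr=[9 7 21 11 16] head=1 tail=0 count=4
After op 8 (write(4)): arr=[4 7 21 11 16] head=1 tail=1 count=5
After op 9 (peek()): arr=[4 7 21 11 16] head=1 tail=1 count=5
After op 10 (write(12)): arr=[4 12 21 11 16] head=2 tail=2 count=5
After op 11 (read()): arr=[4 12 21 11 16] head=3 tail=2 count=4
After op 12 (read()): arr=[4 12 21 11 16] head=4 tail=2 count=3
After op 13 (write(22)): arr=[4 12 22 11 16] head=4 tail=3 count=4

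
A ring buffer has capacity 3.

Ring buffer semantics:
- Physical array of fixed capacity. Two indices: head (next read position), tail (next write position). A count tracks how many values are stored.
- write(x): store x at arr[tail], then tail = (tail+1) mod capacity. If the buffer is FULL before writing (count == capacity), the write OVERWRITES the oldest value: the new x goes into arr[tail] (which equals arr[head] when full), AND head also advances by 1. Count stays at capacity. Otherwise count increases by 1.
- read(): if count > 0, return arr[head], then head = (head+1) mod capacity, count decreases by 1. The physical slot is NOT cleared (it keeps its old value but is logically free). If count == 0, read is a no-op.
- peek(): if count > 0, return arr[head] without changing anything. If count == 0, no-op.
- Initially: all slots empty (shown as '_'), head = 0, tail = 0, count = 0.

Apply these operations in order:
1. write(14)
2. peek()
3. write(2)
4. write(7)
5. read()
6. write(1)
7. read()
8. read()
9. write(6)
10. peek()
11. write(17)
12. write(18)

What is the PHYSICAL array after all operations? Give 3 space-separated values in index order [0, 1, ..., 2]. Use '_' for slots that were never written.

After op 1 (write(14)): arr=[14 _ _] head=0 tail=1 count=1
After op 2 (peek()): arr=[14 _ _] head=0 tail=1 count=1
After op 3 (write(2)): arr=[14 2 _] head=0 tail=2 count=2
After op 4 (write(7)): arr=[14 2 7] head=0 tail=0 count=3
After op 5 (read()): arr=[14 2 7] head=1 tail=0 count=2
After op 6 (write(1)): arr=[1 2 7] head=1 tail=1 count=3
After op 7 (read()): arr=[1 2 7] head=2 tail=1 count=2
After op 8 (read()): arr=[1 2 7] head=0 tail=1 count=1
After op 9 (write(6)): arr=[1 6 7] head=0 tail=2 count=2
After op 10 (peek()): arr=[1 6 7] head=0 tail=2 count=2
After op 11 (write(17)): arr=[1 6 17] head=0 tail=0 count=3
After op 12 (write(18)): arr=[18 6 17] head=1 tail=1 count=3

Answer: 18 6 17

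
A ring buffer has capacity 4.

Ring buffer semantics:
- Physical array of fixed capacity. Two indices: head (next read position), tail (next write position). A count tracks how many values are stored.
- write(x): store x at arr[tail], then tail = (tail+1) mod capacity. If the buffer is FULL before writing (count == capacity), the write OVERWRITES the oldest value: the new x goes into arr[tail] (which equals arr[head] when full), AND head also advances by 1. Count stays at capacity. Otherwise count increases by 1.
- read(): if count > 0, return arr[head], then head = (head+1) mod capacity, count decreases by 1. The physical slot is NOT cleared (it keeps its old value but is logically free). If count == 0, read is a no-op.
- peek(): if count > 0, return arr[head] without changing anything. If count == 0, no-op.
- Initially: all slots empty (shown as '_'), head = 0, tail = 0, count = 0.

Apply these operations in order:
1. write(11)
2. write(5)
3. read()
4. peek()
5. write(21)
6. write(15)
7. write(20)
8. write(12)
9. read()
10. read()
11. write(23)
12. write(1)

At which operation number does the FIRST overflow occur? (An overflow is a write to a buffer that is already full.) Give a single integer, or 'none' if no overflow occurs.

After op 1 (write(11)): arr=[11 _ _ _] head=0 tail=1 count=1
After op 2 (write(5)): arr=[11 5 _ _] head=0 tail=2 count=2
After op 3 (read()): arr=[11 5 _ _] head=1 tail=2 count=1
After op 4 (peek()): arr=[11 5 _ _] head=1 tail=2 count=1
After op 5 (write(21)): arr=[11 5 21 _] head=1 tail=3 count=2
After op 6 (write(15)): arr=[11 5 21 15] head=1 tail=0 count=3
After op 7 (write(20)): arr=[20 5 21 15] head=1 tail=1 count=4
After op 8 (write(12)): arr=[20 12 21 15] head=2 tail=2 count=4
After op 9 (read()): arr=[20 12 21 15] head=3 tail=2 count=3
After op 10 (read()): arr=[20 12 21 15] head=0 tail=2 count=2
After op 11 (write(23)): arr=[20 12 23 15] head=0 tail=3 count=3
After op 12 (write(1)): arr=[20 12 23 1] head=0 tail=0 count=4

Answer: 8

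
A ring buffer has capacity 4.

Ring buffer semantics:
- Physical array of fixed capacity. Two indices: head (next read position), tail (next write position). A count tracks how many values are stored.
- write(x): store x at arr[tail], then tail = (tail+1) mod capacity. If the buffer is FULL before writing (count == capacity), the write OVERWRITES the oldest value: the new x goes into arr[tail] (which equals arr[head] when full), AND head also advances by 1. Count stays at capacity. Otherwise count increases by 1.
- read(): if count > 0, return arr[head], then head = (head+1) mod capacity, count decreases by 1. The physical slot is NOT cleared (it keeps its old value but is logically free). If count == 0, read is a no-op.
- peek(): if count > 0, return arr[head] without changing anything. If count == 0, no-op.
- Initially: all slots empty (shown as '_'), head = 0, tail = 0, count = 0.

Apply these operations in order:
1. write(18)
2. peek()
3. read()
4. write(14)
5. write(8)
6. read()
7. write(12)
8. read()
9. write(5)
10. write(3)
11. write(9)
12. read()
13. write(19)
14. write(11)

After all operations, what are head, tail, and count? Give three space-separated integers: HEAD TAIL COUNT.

Answer: 1 1 4

Derivation:
After op 1 (write(18)): arr=[18 _ _ _] head=0 tail=1 count=1
After op 2 (peek()): arr=[18 _ _ _] head=0 tail=1 count=1
After op 3 (read()): arr=[18 _ _ _] head=1 tail=1 count=0
After op 4 (write(14)): arr=[18 14 _ _] head=1 tail=2 count=1
After op 5 (write(8)): arr=[18 14 8 _] head=1 tail=3 count=2
After op 6 (read()): arr=[18 14 8 _] head=2 tail=3 count=1
After op 7 (write(12)): arr=[18 14 8 12] head=2 tail=0 count=2
After op 8 (read()): arr=[18 14 8 12] head=3 tail=0 count=1
After op 9 (write(5)): arr=[5 14 8 12] head=3 tail=1 count=2
After op 10 (write(3)): arr=[5 3 8 12] head=3 tail=2 count=3
After op 11 (write(9)): arr=[5 3 9 12] head=3 tail=3 count=4
After op 12 (read()): arr=[5 3 9 12] head=0 tail=3 count=3
After op 13 (write(19)): arr=[5 3 9 19] head=0 tail=0 count=4
After op 14 (write(11)): arr=[11 3 9 19] head=1 tail=1 count=4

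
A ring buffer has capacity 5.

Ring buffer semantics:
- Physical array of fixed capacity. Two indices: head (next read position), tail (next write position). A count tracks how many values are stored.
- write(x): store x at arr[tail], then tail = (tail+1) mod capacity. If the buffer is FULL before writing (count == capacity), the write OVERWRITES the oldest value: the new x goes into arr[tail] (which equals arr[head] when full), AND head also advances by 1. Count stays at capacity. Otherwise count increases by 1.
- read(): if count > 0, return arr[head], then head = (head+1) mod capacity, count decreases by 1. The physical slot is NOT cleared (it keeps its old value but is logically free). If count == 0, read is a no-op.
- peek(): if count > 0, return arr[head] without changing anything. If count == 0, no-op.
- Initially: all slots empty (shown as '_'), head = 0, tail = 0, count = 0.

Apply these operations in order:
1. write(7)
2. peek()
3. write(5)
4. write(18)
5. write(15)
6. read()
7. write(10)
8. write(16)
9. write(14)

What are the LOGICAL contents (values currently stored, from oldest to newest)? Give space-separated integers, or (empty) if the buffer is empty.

After op 1 (write(7)): arr=[7 _ _ _ _] head=0 tail=1 count=1
After op 2 (peek()): arr=[7 _ _ _ _] head=0 tail=1 count=1
After op 3 (write(5)): arr=[7 5 _ _ _] head=0 tail=2 count=2
After op 4 (write(18)): arr=[7 5 18 _ _] head=0 tail=3 count=3
After op 5 (write(15)): arr=[7 5 18 15 _] head=0 tail=4 count=4
After op 6 (read()): arr=[7 5 18 15 _] head=1 tail=4 count=3
After op 7 (write(10)): arr=[7 5 18 15 10] head=1 tail=0 count=4
After op 8 (write(16)): arr=[16 5 18 15 10] head=1 tail=1 count=5
After op 9 (write(14)): arr=[16 14 18 15 10] head=2 tail=2 count=5

Answer: 18 15 10 16 14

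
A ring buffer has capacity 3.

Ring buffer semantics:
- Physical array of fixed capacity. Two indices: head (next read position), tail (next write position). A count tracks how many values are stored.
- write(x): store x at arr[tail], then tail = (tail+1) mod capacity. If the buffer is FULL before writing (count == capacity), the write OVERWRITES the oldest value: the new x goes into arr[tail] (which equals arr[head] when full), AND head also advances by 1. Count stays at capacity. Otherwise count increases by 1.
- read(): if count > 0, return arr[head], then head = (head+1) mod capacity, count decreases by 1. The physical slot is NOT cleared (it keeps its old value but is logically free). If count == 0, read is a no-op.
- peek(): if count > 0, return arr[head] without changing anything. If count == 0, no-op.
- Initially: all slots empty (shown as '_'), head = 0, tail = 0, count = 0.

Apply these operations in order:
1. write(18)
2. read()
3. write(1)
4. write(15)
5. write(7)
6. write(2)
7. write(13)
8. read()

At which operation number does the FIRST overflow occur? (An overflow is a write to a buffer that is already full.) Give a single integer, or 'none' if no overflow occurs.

Answer: 6

Derivation:
After op 1 (write(18)): arr=[18 _ _] head=0 tail=1 count=1
After op 2 (read()): arr=[18 _ _] head=1 tail=1 count=0
After op 3 (write(1)): arr=[18 1 _] head=1 tail=2 count=1
After op 4 (write(15)): arr=[18 1 15] head=1 tail=0 count=2
After op 5 (write(7)): arr=[7 1 15] head=1 tail=1 count=3
After op 6 (write(2)): arr=[7 2 15] head=2 tail=2 count=3
After op 7 (write(13)): arr=[7 2 13] head=0 tail=0 count=3
After op 8 (read()): arr=[7 2 13] head=1 tail=0 count=2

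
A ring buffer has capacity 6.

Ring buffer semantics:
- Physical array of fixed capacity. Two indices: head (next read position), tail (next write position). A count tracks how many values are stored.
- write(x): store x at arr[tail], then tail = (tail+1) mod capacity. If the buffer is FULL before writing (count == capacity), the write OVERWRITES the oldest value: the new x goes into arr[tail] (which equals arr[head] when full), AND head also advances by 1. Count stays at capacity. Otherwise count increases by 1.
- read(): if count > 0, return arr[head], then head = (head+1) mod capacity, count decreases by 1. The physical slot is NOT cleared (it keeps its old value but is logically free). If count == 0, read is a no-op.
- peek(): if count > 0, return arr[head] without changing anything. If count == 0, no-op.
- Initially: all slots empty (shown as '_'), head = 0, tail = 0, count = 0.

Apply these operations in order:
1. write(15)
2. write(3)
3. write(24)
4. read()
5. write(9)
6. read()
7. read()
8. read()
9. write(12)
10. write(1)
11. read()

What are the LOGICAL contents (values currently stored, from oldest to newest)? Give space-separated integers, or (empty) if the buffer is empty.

Answer: 1

Derivation:
After op 1 (write(15)): arr=[15 _ _ _ _ _] head=0 tail=1 count=1
After op 2 (write(3)): arr=[15 3 _ _ _ _] head=0 tail=2 count=2
After op 3 (write(24)): arr=[15 3 24 _ _ _] head=0 tail=3 count=3
After op 4 (read()): arr=[15 3 24 _ _ _] head=1 tail=3 count=2
After op 5 (write(9)): arr=[15 3 24 9 _ _] head=1 tail=4 count=3
After op 6 (read()): arr=[15 3 24 9 _ _] head=2 tail=4 count=2
After op 7 (read()): arr=[15 3 24 9 _ _] head=3 tail=4 count=1
After op 8 (read()): arr=[15 3 24 9 _ _] head=4 tail=4 count=0
After op 9 (write(12)): arr=[15 3 24 9 12 _] head=4 tail=5 count=1
After op 10 (write(1)): arr=[15 3 24 9 12 1] head=4 tail=0 count=2
After op 11 (read()): arr=[15 3 24 9 12 1] head=5 tail=0 count=1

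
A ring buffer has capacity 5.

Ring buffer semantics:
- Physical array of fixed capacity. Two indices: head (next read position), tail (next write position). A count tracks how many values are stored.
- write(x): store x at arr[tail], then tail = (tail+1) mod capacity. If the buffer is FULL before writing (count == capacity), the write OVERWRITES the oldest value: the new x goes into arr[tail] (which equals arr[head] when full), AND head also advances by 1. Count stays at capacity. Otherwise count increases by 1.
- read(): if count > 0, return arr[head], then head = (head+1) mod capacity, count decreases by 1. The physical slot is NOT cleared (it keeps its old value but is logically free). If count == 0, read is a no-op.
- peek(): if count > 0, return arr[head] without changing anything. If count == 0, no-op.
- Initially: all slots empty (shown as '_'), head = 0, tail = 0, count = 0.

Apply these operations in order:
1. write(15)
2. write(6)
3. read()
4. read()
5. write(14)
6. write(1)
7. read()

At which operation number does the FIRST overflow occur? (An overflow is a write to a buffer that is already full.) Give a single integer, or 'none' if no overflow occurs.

Answer: none

Derivation:
After op 1 (write(15)): arr=[15 _ _ _ _] head=0 tail=1 count=1
After op 2 (write(6)): arr=[15 6 _ _ _] head=0 tail=2 count=2
After op 3 (read()): arr=[15 6 _ _ _] head=1 tail=2 count=1
After op 4 (read()): arr=[15 6 _ _ _] head=2 tail=2 count=0
After op 5 (write(14)): arr=[15 6 14 _ _] head=2 tail=3 count=1
After op 6 (write(1)): arr=[15 6 14 1 _] head=2 tail=4 count=2
After op 7 (read()): arr=[15 6 14 1 _] head=3 tail=4 count=1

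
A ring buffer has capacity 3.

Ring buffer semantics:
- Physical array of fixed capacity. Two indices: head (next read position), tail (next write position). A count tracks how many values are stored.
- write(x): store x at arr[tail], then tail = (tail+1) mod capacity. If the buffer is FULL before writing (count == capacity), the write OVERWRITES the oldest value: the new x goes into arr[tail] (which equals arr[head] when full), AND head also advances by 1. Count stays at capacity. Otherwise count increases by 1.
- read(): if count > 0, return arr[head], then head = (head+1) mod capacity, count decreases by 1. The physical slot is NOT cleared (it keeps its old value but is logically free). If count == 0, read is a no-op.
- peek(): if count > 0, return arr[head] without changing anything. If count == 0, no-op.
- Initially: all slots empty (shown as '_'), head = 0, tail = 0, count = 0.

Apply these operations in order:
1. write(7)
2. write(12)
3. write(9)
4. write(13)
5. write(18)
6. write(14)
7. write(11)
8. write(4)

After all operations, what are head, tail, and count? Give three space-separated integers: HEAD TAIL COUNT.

Answer: 2 2 3

Derivation:
After op 1 (write(7)): arr=[7 _ _] head=0 tail=1 count=1
After op 2 (write(12)): arr=[7 12 _] head=0 tail=2 count=2
After op 3 (write(9)): arr=[7 12 9] head=0 tail=0 count=3
After op 4 (write(13)): arr=[13 12 9] head=1 tail=1 count=3
After op 5 (write(18)): arr=[13 18 9] head=2 tail=2 count=3
After op 6 (write(14)): arr=[13 18 14] head=0 tail=0 count=3
After op 7 (write(11)): arr=[11 18 14] head=1 tail=1 count=3
After op 8 (write(4)): arr=[11 4 14] head=2 tail=2 count=3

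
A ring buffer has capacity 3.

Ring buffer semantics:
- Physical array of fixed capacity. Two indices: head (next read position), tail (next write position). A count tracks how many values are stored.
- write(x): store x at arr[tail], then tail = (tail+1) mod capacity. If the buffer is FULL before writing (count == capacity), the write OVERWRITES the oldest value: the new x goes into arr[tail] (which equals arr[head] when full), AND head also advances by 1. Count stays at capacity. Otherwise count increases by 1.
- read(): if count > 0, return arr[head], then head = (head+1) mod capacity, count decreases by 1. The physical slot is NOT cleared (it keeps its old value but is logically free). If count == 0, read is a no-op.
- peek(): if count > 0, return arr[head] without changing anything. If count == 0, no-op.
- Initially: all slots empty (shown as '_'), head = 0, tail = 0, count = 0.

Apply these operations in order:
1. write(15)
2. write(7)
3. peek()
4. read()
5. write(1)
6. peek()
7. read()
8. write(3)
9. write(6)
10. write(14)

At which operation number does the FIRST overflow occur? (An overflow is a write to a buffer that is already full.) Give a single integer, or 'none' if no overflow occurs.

After op 1 (write(15)): arr=[15 _ _] head=0 tail=1 count=1
After op 2 (write(7)): arr=[15 7 _] head=0 tail=2 count=2
After op 3 (peek()): arr=[15 7 _] head=0 tail=2 count=2
After op 4 (read()): arr=[15 7 _] head=1 tail=2 count=1
After op 5 (write(1)): arr=[15 7 1] head=1 tail=0 count=2
After op 6 (peek()): arr=[15 7 1] head=1 tail=0 count=2
After op 7 (read()): arr=[15 7 1] head=2 tail=0 count=1
After op 8 (write(3)): arr=[3 7 1] head=2 tail=1 count=2
After op 9 (write(6)): arr=[3 6 1] head=2 tail=2 count=3
After op 10 (write(14)): arr=[3 6 14] head=0 tail=0 count=3

Answer: 10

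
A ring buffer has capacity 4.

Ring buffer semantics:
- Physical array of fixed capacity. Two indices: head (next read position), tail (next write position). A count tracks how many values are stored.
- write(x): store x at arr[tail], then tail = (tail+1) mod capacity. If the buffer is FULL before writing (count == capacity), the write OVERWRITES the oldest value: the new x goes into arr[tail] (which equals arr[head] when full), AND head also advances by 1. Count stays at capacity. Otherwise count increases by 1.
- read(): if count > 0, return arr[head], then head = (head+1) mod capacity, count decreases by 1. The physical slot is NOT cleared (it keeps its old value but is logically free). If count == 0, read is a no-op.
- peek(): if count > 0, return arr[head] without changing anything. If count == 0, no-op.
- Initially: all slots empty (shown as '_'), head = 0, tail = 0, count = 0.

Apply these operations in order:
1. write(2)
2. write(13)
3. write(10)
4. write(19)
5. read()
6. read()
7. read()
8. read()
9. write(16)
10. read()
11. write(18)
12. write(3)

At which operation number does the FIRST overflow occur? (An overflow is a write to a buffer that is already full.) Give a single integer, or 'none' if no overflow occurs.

After op 1 (write(2)): arr=[2 _ _ _] head=0 tail=1 count=1
After op 2 (write(13)): arr=[2 13 _ _] head=0 tail=2 count=2
After op 3 (write(10)): arr=[2 13 10 _] head=0 tail=3 count=3
After op 4 (write(19)): arr=[2 13 10 19] head=0 tail=0 count=4
After op 5 (read()): arr=[2 13 10 19] head=1 tail=0 count=3
After op 6 (read()): arr=[2 13 10 19] head=2 tail=0 count=2
After op 7 (read()): arr=[2 13 10 19] head=3 tail=0 count=1
After op 8 (read()): arr=[2 13 10 19] head=0 tail=0 count=0
After op 9 (write(16)): arr=[16 13 10 19] head=0 tail=1 count=1
After op 10 (read()): arr=[16 13 10 19] head=1 tail=1 count=0
After op 11 (write(18)): arr=[16 18 10 19] head=1 tail=2 count=1
After op 12 (write(3)): arr=[16 18 3 19] head=1 tail=3 count=2

Answer: none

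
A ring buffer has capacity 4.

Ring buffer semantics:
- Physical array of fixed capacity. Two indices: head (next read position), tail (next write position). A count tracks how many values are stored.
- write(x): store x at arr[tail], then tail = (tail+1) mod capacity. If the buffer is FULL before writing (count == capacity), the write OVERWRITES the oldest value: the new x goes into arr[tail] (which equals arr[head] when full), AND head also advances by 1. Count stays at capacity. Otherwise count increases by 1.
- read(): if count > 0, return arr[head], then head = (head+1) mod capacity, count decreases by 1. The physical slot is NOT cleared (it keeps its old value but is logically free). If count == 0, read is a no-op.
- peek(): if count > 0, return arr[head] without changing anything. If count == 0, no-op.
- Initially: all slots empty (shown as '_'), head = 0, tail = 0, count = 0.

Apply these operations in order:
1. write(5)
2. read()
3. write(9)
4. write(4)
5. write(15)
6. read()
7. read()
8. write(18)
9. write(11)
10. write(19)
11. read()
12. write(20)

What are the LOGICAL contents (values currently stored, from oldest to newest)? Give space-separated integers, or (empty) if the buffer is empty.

Answer: 18 11 19 20

Derivation:
After op 1 (write(5)): arr=[5 _ _ _] head=0 tail=1 count=1
After op 2 (read()): arr=[5 _ _ _] head=1 tail=1 count=0
After op 3 (write(9)): arr=[5 9 _ _] head=1 tail=2 count=1
After op 4 (write(4)): arr=[5 9 4 _] head=1 tail=3 count=2
After op 5 (write(15)): arr=[5 9 4 15] head=1 tail=0 count=3
After op 6 (read()): arr=[5 9 4 15] head=2 tail=0 count=2
After op 7 (read()): arr=[5 9 4 15] head=3 tail=0 count=1
After op 8 (write(18)): arr=[18 9 4 15] head=3 tail=1 count=2
After op 9 (write(11)): arr=[18 11 4 15] head=3 tail=2 count=3
After op 10 (write(19)): arr=[18 11 19 15] head=3 tail=3 count=4
After op 11 (read()): arr=[18 11 19 15] head=0 tail=3 count=3
After op 12 (write(20)): arr=[18 11 19 20] head=0 tail=0 count=4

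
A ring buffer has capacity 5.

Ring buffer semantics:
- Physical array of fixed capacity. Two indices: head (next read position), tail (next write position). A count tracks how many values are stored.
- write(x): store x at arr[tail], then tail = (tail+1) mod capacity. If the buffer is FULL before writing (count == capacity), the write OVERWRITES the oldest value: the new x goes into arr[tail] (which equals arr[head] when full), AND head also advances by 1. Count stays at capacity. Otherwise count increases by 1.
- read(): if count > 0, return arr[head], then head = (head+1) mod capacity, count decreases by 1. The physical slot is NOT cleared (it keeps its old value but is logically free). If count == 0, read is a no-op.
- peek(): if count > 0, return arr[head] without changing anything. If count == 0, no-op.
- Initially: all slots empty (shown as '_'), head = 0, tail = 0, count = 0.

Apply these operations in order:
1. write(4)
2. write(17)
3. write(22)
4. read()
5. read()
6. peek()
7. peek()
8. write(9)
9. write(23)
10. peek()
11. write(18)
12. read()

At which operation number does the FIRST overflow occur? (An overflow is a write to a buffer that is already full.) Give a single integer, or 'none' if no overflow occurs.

After op 1 (write(4)): arr=[4 _ _ _ _] head=0 tail=1 count=1
After op 2 (write(17)): arr=[4 17 _ _ _] head=0 tail=2 count=2
After op 3 (write(22)): arr=[4 17 22 _ _] head=0 tail=3 count=3
After op 4 (read()): arr=[4 17 22 _ _] head=1 tail=3 count=2
After op 5 (read()): arr=[4 17 22 _ _] head=2 tail=3 count=1
After op 6 (peek()): arr=[4 17 22 _ _] head=2 tail=3 count=1
After op 7 (peek()): arr=[4 17 22 _ _] head=2 tail=3 count=1
After op 8 (write(9)): arr=[4 17 22 9 _] head=2 tail=4 count=2
After op 9 (write(23)): arr=[4 17 22 9 23] head=2 tail=0 count=3
After op 10 (peek()): arr=[4 17 22 9 23] head=2 tail=0 count=3
After op 11 (write(18)): arr=[18 17 22 9 23] head=2 tail=1 count=4
After op 12 (read()): arr=[18 17 22 9 23] head=3 tail=1 count=3

Answer: none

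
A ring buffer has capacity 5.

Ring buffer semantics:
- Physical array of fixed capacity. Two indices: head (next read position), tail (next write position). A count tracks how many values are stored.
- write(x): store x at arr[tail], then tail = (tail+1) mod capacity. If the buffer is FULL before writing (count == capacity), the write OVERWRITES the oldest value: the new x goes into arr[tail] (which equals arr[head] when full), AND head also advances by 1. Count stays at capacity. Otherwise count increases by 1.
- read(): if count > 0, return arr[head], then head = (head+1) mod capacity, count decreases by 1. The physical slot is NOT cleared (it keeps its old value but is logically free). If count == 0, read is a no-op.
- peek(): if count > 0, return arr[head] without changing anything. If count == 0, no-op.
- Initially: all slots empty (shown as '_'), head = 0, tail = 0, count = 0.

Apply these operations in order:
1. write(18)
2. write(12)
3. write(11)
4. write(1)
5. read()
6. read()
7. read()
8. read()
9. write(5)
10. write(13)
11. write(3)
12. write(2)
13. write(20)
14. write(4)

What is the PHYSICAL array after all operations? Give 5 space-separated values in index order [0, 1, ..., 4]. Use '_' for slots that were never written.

After op 1 (write(18)): arr=[18 _ _ _ _] head=0 tail=1 count=1
After op 2 (write(12)): arr=[18 12 _ _ _] head=0 tail=2 count=2
After op 3 (write(11)): arr=[18 12 11 _ _] head=0 tail=3 count=3
After op 4 (write(1)): arr=[18 12 11 1 _] head=0 tail=4 count=4
After op 5 (read()): arr=[18 12 11 1 _] head=1 tail=4 count=3
After op 6 (read()): arr=[18 12 11 1 _] head=2 tail=4 count=2
After op 7 (read()): arr=[18 12 11 1 _] head=3 tail=4 count=1
After op 8 (read()): arr=[18 12 11 1 _] head=4 tail=4 count=0
After op 9 (write(5)): arr=[18 12 11 1 5] head=4 tail=0 count=1
After op 10 (write(13)): arr=[13 12 11 1 5] head=4 tail=1 count=2
After op 11 (write(3)): arr=[13 3 11 1 5] head=4 tail=2 count=3
After op 12 (write(2)): arr=[13 3 2 1 5] head=4 tail=3 count=4
After op 13 (write(20)): arr=[13 3 2 20 5] head=4 tail=4 count=5
After op 14 (write(4)): arr=[13 3 2 20 4] head=0 tail=0 count=5

Answer: 13 3 2 20 4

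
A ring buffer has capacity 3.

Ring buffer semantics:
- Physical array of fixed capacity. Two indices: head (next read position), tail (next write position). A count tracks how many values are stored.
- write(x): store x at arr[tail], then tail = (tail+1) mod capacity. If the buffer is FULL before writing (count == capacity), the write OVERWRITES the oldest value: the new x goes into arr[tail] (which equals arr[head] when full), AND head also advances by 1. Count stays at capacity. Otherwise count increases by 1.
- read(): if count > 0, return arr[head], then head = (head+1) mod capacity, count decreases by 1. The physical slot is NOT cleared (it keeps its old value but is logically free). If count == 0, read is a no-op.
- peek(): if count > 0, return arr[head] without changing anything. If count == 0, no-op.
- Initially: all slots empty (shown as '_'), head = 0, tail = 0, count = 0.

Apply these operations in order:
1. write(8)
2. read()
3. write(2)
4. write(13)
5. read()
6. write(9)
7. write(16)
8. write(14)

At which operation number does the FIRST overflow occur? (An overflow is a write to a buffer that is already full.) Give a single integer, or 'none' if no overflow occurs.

After op 1 (write(8)): arr=[8 _ _] head=0 tail=1 count=1
After op 2 (read()): arr=[8 _ _] head=1 tail=1 count=0
After op 3 (write(2)): arr=[8 2 _] head=1 tail=2 count=1
After op 4 (write(13)): arr=[8 2 13] head=1 tail=0 count=2
After op 5 (read()): arr=[8 2 13] head=2 tail=0 count=1
After op 6 (write(9)): arr=[9 2 13] head=2 tail=1 count=2
After op 7 (write(16)): arr=[9 16 13] head=2 tail=2 count=3
After op 8 (write(14)): arr=[9 16 14] head=0 tail=0 count=3

Answer: 8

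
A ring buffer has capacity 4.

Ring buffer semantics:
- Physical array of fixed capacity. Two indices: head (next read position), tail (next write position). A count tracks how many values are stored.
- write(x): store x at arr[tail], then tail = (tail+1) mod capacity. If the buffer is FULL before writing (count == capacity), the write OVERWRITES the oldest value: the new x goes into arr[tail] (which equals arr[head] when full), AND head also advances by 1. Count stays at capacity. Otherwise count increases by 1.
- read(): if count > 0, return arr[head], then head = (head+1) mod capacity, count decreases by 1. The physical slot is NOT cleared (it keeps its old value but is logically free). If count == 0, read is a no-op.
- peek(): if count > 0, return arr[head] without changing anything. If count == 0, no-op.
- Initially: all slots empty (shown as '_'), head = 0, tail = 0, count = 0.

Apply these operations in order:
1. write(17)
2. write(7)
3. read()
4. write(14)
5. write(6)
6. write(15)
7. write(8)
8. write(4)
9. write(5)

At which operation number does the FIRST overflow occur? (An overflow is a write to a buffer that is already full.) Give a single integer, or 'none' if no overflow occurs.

After op 1 (write(17)): arr=[17 _ _ _] head=0 tail=1 count=1
After op 2 (write(7)): arr=[17 7 _ _] head=0 tail=2 count=2
After op 3 (read()): arr=[17 7 _ _] head=1 tail=2 count=1
After op 4 (write(14)): arr=[17 7 14 _] head=1 tail=3 count=2
After op 5 (write(6)): arr=[17 7 14 6] head=1 tail=0 count=3
After op 6 (write(15)): arr=[15 7 14 6] head=1 tail=1 count=4
After op 7 (write(8)): arr=[15 8 14 6] head=2 tail=2 count=4
After op 8 (write(4)): arr=[15 8 4 6] head=3 tail=3 count=4
After op 9 (write(5)): arr=[15 8 4 5] head=0 tail=0 count=4

Answer: 7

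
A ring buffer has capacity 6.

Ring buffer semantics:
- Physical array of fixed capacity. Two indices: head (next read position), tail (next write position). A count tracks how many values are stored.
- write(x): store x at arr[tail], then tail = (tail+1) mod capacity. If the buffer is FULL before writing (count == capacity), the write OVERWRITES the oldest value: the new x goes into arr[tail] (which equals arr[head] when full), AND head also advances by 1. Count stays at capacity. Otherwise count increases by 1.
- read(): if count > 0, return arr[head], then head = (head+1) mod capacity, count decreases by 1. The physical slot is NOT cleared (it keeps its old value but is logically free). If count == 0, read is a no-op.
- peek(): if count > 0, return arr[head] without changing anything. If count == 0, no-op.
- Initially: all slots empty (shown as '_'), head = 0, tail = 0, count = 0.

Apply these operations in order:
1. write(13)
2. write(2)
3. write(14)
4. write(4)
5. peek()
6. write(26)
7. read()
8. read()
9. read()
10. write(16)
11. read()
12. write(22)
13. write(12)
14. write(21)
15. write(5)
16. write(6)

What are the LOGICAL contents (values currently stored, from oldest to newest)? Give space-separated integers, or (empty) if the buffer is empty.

Answer: 16 22 12 21 5 6

Derivation:
After op 1 (write(13)): arr=[13 _ _ _ _ _] head=0 tail=1 count=1
After op 2 (write(2)): arr=[13 2 _ _ _ _] head=0 tail=2 count=2
After op 3 (write(14)): arr=[13 2 14 _ _ _] head=0 tail=3 count=3
After op 4 (write(4)): arr=[13 2 14 4 _ _] head=0 tail=4 count=4
After op 5 (peek()): arr=[13 2 14 4 _ _] head=0 tail=4 count=4
After op 6 (write(26)): arr=[13 2 14 4 26 _] head=0 tail=5 count=5
After op 7 (read()): arr=[13 2 14 4 26 _] head=1 tail=5 count=4
After op 8 (read()): arr=[13 2 14 4 26 _] head=2 tail=5 count=3
After op 9 (read()): arr=[13 2 14 4 26 _] head=3 tail=5 count=2
After op 10 (write(16)): arr=[13 2 14 4 26 16] head=3 tail=0 count=3
After op 11 (read()): arr=[13 2 14 4 26 16] head=4 tail=0 count=2
After op 12 (write(22)): arr=[22 2 14 4 26 16] head=4 tail=1 count=3
After op 13 (write(12)): arr=[22 12 14 4 26 16] head=4 tail=2 count=4
After op 14 (write(21)): arr=[22 12 21 4 26 16] head=4 tail=3 count=5
After op 15 (write(5)): arr=[22 12 21 5 26 16] head=4 tail=4 count=6
After op 16 (write(6)): arr=[22 12 21 5 6 16] head=5 tail=5 count=6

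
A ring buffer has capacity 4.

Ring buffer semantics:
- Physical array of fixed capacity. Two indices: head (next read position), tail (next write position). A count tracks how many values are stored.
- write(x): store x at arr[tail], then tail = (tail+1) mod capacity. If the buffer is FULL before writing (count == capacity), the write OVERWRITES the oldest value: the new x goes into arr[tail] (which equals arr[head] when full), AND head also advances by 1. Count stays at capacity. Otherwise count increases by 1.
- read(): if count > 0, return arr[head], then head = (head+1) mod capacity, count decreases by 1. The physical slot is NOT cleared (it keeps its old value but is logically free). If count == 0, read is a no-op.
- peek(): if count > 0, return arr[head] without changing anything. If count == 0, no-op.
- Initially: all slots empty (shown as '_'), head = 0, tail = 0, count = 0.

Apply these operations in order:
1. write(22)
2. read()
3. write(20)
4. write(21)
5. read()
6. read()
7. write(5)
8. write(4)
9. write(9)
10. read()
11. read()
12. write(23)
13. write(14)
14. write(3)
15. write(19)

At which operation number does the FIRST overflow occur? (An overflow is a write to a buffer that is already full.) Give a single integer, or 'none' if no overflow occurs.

After op 1 (write(22)): arr=[22 _ _ _] head=0 tail=1 count=1
After op 2 (read()): arr=[22 _ _ _] head=1 tail=1 count=0
After op 3 (write(20)): arr=[22 20 _ _] head=1 tail=2 count=1
After op 4 (write(21)): arr=[22 20 21 _] head=1 tail=3 count=2
After op 5 (read()): arr=[22 20 21 _] head=2 tail=3 count=1
After op 6 (read()): arr=[22 20 21 _] head=3 tail=3 count=0
After op 7 (write(5)): arr=[22 20 21 5] head=3 tail=0 count=1
After op 8 (write(4)): arr=[4 20 21 5] head=3 tail=1 count=2
After op 9 (write(9)): arr=[4 9 21 5] head=3 tail=2 count=3
After op 10 (read()): arr=[4 9 21 5] head=0 tail=2 count=2
After op 11 (read()): arr=[4 9 21 5] head=1 tail=2 count=1
After op 12 (write(23)): arr=[4 9 23 5] head=1 tail=3 count=2
After op 13 (write(14)): arr=[4 9 23 14] head=1 tail=0 count=3
After op 14 (write(3)): arr=[3 9 23 14] head=1 tail=1 count=4
After op 15 (write(19)): arr=[3 19 23 14] head=2 tail=2 count=4

Answer: 15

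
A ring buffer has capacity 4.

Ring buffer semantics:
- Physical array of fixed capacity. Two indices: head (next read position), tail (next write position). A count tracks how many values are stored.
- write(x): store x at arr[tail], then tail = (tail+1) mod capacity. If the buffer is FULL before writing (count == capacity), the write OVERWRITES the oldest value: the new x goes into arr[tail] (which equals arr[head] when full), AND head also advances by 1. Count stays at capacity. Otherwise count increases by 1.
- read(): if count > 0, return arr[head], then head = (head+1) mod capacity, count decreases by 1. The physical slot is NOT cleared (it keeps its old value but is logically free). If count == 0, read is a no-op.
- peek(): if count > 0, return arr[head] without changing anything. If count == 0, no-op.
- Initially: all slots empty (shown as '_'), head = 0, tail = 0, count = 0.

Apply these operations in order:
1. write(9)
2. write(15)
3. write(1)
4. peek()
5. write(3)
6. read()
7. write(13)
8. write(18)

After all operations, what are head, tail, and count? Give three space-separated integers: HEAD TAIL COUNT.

Answer: 2 2 4

Derivation:
After op 1 (write(9)): arr=[9 _ _ _] head=0 tail=1 count=1
After op 2 (write(15)): arr=[9 15 _ _] head=0 tail=2 count=2
After op 3 (write(1)): arr=[9 15 1 _] head=0 tail=3 count=3
After op 4 (peek()): arr=[9 15 1 _] head=0 tail=3 count=3
After op 5 (write(3)): arr=[9 15 1 3] head=0 tail=0 count=4
After op 6 (read()): arr=[9 15 1 3] head=1 tail=0 count=3
After op 7 (write(13)): arr=[13 15 1 3] head=1 tail=1 count=4
After op 8 (write(18)): arr=[13 18 1 3] head=2 tail=2 count=4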